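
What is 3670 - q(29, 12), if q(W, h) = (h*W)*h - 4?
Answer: -502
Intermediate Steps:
q(W, h) = -4 + W*h² (q(W, h) = (W*h)*h - 4 = W*h² - 4 = -4 + W*h²)
3670 - q(29, 12) = 3670 - (-4 + 29*12²) = 3670 - (-4 + 29*144) = 3670 - (-4 + 4176) = 3670 - 1*4172 = 3670 - 4172 = -502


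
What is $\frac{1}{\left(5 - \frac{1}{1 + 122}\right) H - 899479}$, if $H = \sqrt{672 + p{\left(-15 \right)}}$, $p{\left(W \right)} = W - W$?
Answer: $- \frac{648010371}{582871708432837} - \frac{100696 \sqrt{42}}{4080101959029859} \approx -1.1119 \cdot 10^{-6}$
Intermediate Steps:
$p{\left(W \right)} = 0$
$H = 4 \sqrt{42}$ ($H = \sqrt{672 + 0} = \sqrt{672} = 4 \sqrt{42} \approx 25.923$)
$\frac{1}{\left(5 - \frac{1}{1 + 122}\right) H - 899479} = \frac{1}{\left(5 - \frac{1}{1 + 122}\right) 4 \sqrt{42} - 899479} = \frac{1}{\left(5 - \frac{1}{123}\right) 4 \sqrt{42} - 899479} = \frac{1}{\frac{614 \cdot 4 \sqrt{42}}{123} - 899479} = \frac{1}{\frac{2456 \sqrt{42}}{123} - 899479} = \frac{1}{-899479 + \frac{2456 \sqrt{42}}{123}}$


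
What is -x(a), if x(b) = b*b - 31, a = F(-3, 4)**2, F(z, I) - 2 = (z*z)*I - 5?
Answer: -1185890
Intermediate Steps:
F(z, I) = -3 + I*z**2 (F(z, I) = 2 + ((z*z)*I - 5) = 2 + (z**2*I - 5) = 2 + (I*z**2 - 5) = 2 + (-5 + I*z**2) = -3 + I*z**2)
a = 1089 (a = (-3 + 4*(-3)**2)**2 = (-3 + 4*9)**2 = (-3 + 36)**2 = 33**2 = 1089)
x(b) = -31 + b**2 (x(b) = b**2 - 31 = -31 + b**2)
-x(a) = -(-31 + 1089**2) = -(-31 + 1185921) = -1*1185890 = -1185890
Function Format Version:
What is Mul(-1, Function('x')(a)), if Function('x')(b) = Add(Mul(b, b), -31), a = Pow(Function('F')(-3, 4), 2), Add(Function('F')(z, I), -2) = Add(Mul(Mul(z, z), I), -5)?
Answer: -1185890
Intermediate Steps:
Function('F')(z, I) = Add(-3, Mul(I, Pow(z, 2))) (Function('F')(z, I) = Add(2, Add(Mul(Mul(z, z), I), -5)) = Add(2, Add(Mul(Pow(z, 2), I), -5)) = Add(2, Add(Mul(I, Pow(z, 2)), -5)) = Add(2, Add(-5, Mul(I, Pow(z, 2)))) = Add(-3, Mul(I, Pow(z, 2))))
a = 1089 (a = Pow(Add(-3, Mul(4, Pow(-3, 2))), 2) = Pow(Add(-3, Mul(4, 9)), 2) = Pow(Add(-3, 36), 2) = Pow(33, 2) = 1089)
Function('x')(b) = Add(-31, Pow(b, 2)) (Function('x')(b) = Add(Pow(b, 2), -31) = Add(-31, Pow(b, 2)))
Mul(-1, Function('x')(a)) = Mul(-1, Add(-31, Pow(1089, 2))) = Mul(-1, Add(-31, 1185921)) = Mul(-1, 1185890) = -1185890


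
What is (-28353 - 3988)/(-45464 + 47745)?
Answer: -32341/2281 ≈ -14.178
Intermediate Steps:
(-28353 - 3988)/(-45464 + 47745) = -32341/2281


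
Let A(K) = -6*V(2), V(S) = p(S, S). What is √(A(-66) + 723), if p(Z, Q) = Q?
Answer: 3*√79 ≈ 26.665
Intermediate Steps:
V(S) = S
A(K) = -12 (A(K) = -6*2 = -12)
√(A(-66) + 723) = √(-12 + 723) = √711 = 3*√79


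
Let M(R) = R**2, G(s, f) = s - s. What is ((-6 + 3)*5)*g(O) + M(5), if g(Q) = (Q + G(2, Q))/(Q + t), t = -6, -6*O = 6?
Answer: 160/7 ≈ 22.857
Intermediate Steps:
O = -1 (O = -1/6*6 = -1)
G(s, f) = 0
g(Q) = Q/(-6 + Q) (g(Q) = (Q + 0)/(Q - 6) = Q/(-6 + Q))
((-6 + 3)*5)*g(O) + M(5) = ((-6 + 3)*5)*(-1/(-6 - 1)) + 5**2 = (-3*5)*(-1/(-7)) + 25 = -(-15)*(-1)/7 + 25 = -15*1/7 + 25 = -15/7 + 25 = 160/7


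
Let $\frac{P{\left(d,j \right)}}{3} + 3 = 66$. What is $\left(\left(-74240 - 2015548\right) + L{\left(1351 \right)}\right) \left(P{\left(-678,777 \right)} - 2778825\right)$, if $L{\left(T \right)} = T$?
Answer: $5803006231932$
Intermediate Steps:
$P{\left(d,j \right)} = 189$ ($P{\left(d,j \right)} = -9 + 3 \cdot 66 = -9 + 198 = 189$)
$\left(\left(-74240 - 2015548\right) + L{\left(1351 \right)}\right) \left(P{\left(-678,777 \right)} - 2778825\right) = \left(\left(-74240 - 2015548\right) + 1351\right) \left(189 - 2778825\right) = \left(-2089788 + 1351\right) \left(-2778636\right) = \left(-2088437\right) \left(-2778636\right) = 5803006231932$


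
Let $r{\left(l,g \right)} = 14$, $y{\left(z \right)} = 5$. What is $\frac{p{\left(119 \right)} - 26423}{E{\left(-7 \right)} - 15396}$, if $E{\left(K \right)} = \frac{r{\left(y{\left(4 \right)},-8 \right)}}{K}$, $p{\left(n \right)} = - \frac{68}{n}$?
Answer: $\frac{184965}{107786} \approx 1.716$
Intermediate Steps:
$E{\left(K \right)} = \frac{14}{K}$
$\frac{p{\left(119 \right)} - 26423}{E{\left(-7 \right)} - 15396} = \frac{- \frac{68}{119} - 26423}{\frac{14}{-7} - 15396} = \frac{\left(-68\right) \frac{1}{119} - 26423}{14 \left(- \frac{1}{7}\right) - 15396} = \frac{- \frac{4}{7} - 26423}{-2 - 15396} = - \frac{184965}{7 \left(-15398\right)} = \left(- \frac{184965}{7}\right) \left(- \frac{1}{15398}\right) = \frac{184965}{107786}$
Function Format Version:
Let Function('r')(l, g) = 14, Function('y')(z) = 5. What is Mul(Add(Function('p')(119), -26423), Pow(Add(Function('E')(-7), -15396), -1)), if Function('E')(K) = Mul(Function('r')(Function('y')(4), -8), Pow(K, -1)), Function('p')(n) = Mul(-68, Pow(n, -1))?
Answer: Rational(184965, 107786) ≈ 1.7160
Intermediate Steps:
Function('E')(K) = Mul(14, Pow(K, -1))
Mul(Add(Function('p')(119), -26423), Pow(Add(Function('E')(-7), -15396), -1)) = Mul(Add(Mul(-68, Pow(119, -1)), -26423), Pow(Add(Mul(14, Pow(-7, -1)), -15396), -1)) = Mul(Add(Mul(-68, Rational(1, 119)), -26423), Pow(Add(Mul(14, Rational(-1, 7)), -15396), -1)) = Mul(Add(Rational(-4, 7), -26423), Pow(Add(-2, -15396), -1)) = Mul(Rational(-184965, 7), Pow(-15398, -1)) = Mul(Rational(-184965, 7), Rational(-1, 15398)) = Rational(184965, 107786)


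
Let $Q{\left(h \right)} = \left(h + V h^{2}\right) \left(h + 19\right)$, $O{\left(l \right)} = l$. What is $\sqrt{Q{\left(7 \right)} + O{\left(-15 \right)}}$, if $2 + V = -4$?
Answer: $i \sqrt{7477} \approx 86.47 i$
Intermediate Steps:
$V = -6$ ($V = -2 - 4 = -6$)
$Q{\left(h \right)} = \left(19 + h\right) \left(h - 6 h^{2}\right)$ ($Q{\left(h \right)} = \left(h - 6 h^{2}\right) \left(h + 19\right) = \left(h - 6 h^{2}\right) \left(19 + h\right) = \left(19 + h\right) \left(h - 6 h^{2}\right)$)
$\sqrt{Q{\left(7 \right)} + O{\left(-15 \right)}} = \sqrt{7 \left(19 - 791 - 6 \cdot 7^{2}\right) - 15} = \sqrt{7 \left(19 - 791 - 294\right) - 15} = \sqrt{7 \left(-1066\right) - 15} = \sqrt{-7462 - 15} = \sqrt{-7477} = i \sqrt{7477}$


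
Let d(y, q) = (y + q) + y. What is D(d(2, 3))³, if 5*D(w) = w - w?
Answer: 0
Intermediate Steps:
d(y, q) = q + 2*y (d(y, q) = (q + y) + y = q + 2*y)
D(w) = 0 (D(w) = (w - w)/5 = (⅕)*0 = 0)
D(d(2, 3))³ = 0³ = 0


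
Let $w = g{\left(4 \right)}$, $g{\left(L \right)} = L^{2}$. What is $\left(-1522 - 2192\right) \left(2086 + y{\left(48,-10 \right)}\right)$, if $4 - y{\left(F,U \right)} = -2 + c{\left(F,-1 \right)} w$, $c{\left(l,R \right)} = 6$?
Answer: $-7413144$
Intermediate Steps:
$w = 16$ ($w = 4^{2} = 16$)
$y{\left(F,U \right)} = -90$ ($y{\left(F,U \right)} = 4 - \left(-2 + 6 \cdot 16\right) = 4 - \left(-2 + 96\right) = 4 - 94 = -90$)
$\left(-1522 - 2192\right) \left(2086 + y{\left(48,-10 \right)}\right) = \left(-1522 - 2192\right) \left(2086 - 90\right) = \left(-3714\right) 1996 = -7413144$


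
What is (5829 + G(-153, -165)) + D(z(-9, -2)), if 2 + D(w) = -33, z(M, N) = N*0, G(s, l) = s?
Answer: 5641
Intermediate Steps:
z(M, N) = 0
D(w) = -35 (D(w) = -2 - 33 = -35)
(5829 + G(-153, -165)) + D(z(-9, -2)) = (5829 - 153) - 35 = 5676 - 35 = 5641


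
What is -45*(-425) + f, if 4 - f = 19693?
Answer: -564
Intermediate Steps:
f = -19689 (f = 4 - 1*19693 = 4 - 19693 = -19689)
-45*(-425) + f = -45*(-425) - 19689 = 19125 - 19689 = -564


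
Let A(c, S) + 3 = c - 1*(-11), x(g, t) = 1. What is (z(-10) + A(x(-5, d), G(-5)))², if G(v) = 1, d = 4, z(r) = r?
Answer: 1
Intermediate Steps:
A(c, S) = 8 + c (A(c, S) = -3 + (c - 1*(-11)) = -3 + (c + 11) = -3 + (11 + c) = 8 + c)
(z(-10) + A(x(-5, d), G(-5)))² = (-10 + (8 + 1))² = (-10 + 9)² = (-1)² = 1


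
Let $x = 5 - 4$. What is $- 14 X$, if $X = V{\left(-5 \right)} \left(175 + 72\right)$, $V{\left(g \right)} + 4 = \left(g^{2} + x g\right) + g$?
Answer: $-38038$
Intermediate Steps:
$x = 1$ ($x = 5 - 4 = 1$)
$V{\left(g \right)} = -4 + g^{2} + 2 g$ ($V{\left(g \right)} = -4 + \left(\left(g^{2} + 1 g\right) + g\right) = -4 + \left(\left(g^{2} + g\right) + g\right) = -4 + \left(\left(g + g^{2}\right) + g\right) = -4 + \left(g^{2} + 2 g\right) = -4 + g^{2} + 2 g$)
$X = 2717$ ($X = \left(-4 + \left(-5\right)^{2} + 2 \left(-5\right)\right) \left(175 + 72\right) = \left(-4 + 25 - 10\right) 247 = 11 \cdot 247 = 2717$)
$- 14 X = \left(-14\right) 2717 = -38038$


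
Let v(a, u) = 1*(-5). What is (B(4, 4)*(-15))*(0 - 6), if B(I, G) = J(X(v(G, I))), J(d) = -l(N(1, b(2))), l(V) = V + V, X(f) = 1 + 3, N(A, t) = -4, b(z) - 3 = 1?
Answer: 720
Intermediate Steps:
b(z) = 4 (b(z) = 3 + 1 = 4)
v(a, u) = -5
X(f) = 4
l(V) = 2*V
J(d) = 8 (J(d) = -2*(-4) = -1*(-8) = 8)
B(I, G) = 8
(B(4, 4)*(-15))*(0 - 6) = (8*(-15))*(0 - 6) = -120*(-6) = 720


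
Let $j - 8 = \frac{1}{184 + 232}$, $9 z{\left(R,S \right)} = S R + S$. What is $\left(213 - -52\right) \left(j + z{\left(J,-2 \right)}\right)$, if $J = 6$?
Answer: $\frac{6396305}{3744} \approx 1708.4$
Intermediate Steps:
$z{\left(R,S \right)} = \frac{S}{9} + \frac{R S}{9}$ ($z{\left(R,S \right)} = \frac{S R + S}{9} = \frac{R S + S}{9} = \frac{S + R S}{9} = \frac{S}{9} + \frac{R S}{9}$)
$j = \frac{3329}{416}$ ($j = 8 + \frac{1}{184 + 232} = 8 + \frac{1}{416} = \frac{3329}{416} \approx 8.0024$)
$\left(213 - -52\right) \left(j + z{\left(J,-2 \right)}\right) = \left(213 - -52\right) \left(\frac{3329}{416} + \frac{1}{9} \left(-2\right) \left(1 + 6\right)\right) = \left(213 + 52\right) \left(\frac{3329}{416} + \frac{1}{9} \left(-2\right) 7\right) = 265 \left(\frac{3329}{416} - \frac{14}{9}\right) = 265 \cdot \frac{24137}{3744} = \frac{6396305}{3744}$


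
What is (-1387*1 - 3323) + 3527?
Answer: -1183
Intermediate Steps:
(-1387*1 - 3323) + 3527 = (-1387 - 3323) + 3527 = -4710 + 3527 = -1183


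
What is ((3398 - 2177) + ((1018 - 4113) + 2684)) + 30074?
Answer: 30884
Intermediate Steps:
((3398 - 2177) + ((1018 - 4113) + 2684)) + 30074 = (1221 + (-3095 + 2684)) + 30074 = (1221 - 411) + 30074 = 810 + 30074 = 30884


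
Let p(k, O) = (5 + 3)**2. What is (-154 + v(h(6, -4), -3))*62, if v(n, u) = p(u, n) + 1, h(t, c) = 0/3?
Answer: -5518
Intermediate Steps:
h(t, c) = 0 (h(t, c) = 0*(1/3) = 0)
p(k, O) = 64 (p(k, O) = 8**2 = 64)
v(n, u) = 65 (v(n, u) = 64 + 1 = 65)
(-154 + v(h(6, -4), -3))*62 = (-154 + 65)*62 = -89*62 = -5518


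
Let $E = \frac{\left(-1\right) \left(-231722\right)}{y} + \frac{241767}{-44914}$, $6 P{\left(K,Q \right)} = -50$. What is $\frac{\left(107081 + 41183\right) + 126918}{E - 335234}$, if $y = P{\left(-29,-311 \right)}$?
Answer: $- \frac{308988108700}{407646226799} \approx -0.75798$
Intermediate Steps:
$P{\left(K,Q \right)} = - \frac{25}{3}$ ($P{\left(K,Q \right)} = \frac{1}{6} \left(-50\right) = - \frac{25}{3}$)
$y = - \frac{25}{3} \approx -8.3333$
$E = - \frac{31228729899}{1122850}$ ($E = \frac{\left(-1\right) \left(-231722\right)}{- \frac{25}{3}} + \frac{241767}{-44914} = 231722 \left(- \frac{3}{25}\right) + 241767 \left(- \frac{1}{44914}\right) = - \frac{695166}{25} - \frac{241767}{44914} = - \frac{31228729899}{1122850} \approx -27812.0$)
$\frac{\left(107081 + 41183\right) + 126918}{E - 335234} = \frac{\left(107081 + 41183\right) + 126918}{- \frac{31228729899}{1122850} - 335234} = \frac{148264 + 126918}{- \frac{407646226799}{1122850}} = 275182 \left(- \frac{1122850}{407646226799}\right) = - \frac{308988108700}{407646226799}$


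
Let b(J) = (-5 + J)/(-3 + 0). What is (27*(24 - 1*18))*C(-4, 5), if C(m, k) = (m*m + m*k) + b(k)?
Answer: -648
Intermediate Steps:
b(J) = 5/3 - J/3 (b(J) = (-5 + J)/(-3) = (-5 + J)*(-⅓) = 5/3 - J/3)
C(m, k) = 5/3 + m² - k/3 + k*m (C(m, k) = (m*m + m*k) + (5/3 - k/3) = (m² + k*m) + (5/3 - k/3) = 5/3 + m² - k/3 + k*m)
(27*(24 - 1*18))*C(-4, 5) = (27*(24 - 1*18))*(5/3 + (-4)² - ⅓*5 + 5*(-4)) = (27*(24 - 18))*(5/3 + 16 - 5/3 - 20) = (27*6)*(-4) = 162*(-4) = -648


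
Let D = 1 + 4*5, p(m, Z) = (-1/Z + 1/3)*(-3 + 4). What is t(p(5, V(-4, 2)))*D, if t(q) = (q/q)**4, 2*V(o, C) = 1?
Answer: 21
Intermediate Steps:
V(o, C) = 1/2 (V(o, C) = (1/2)*1 = 1/2)
p(m, Z) = 1/3 - 1/Z (p(m, Z) = (-1/Z + 1*(1/3))*1 = (-1/Z + 1/3)*1 = (1/3 - 1/Z)*1 = 1/3 - 1/Z)
t(q) = 1 (t(q) = 1**4 = 1)
D = 21 (D = 1 + 20 = 21)
t(p(5, V(-4, 2)))*D = 1*21 = 21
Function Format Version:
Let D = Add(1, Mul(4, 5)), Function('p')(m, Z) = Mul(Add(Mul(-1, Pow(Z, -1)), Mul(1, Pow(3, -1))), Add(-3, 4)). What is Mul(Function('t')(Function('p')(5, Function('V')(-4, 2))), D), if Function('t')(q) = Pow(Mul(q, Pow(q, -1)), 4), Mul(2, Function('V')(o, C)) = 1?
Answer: 21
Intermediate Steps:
Function('V')(o, C) = Rational(1, 2) (Function('V')(o, C) = Mul(Rational(1, 2), 1) = Rational(1, 2))
Function('p')(m, Z) = Add(Rational(1, 3), Mul(-1, Pow(Z, -1))) (Function('p')(m, Z) = Mul(Add(Mul(-1, Pow(Z, -1)), Mul(1, Rational(1, 3))), 1) = Mul(Add(Mul(-1, Pow(Z, -1)), Rational(1, 3)), 1) = Mul(Add(Rational(1, 3), Mul(-1, Pow(Z, -1))), 1) = Add(Rational(1, 3), Mul(-1, Pow(Z, -1))))
Function('t')(q) = 1 (Function('t')(q) = Pow(1, 4) = 1)
D = 21 (D = Add(1, 20) = 21)
Mul(Function('t')(Function('p')(5, Function('V')(-4, 2))), D) = Mul(1, 21) = 21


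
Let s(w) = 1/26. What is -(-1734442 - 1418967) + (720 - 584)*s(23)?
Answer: 40994385/13 ≈ 3.1534e+6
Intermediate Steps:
s(w) = 1/26
-(-1734442 - 1418967) + (720 - 584)*s(23) = -(-1734442 - 1418967) + (720 - 584)*(1/26) = -1*(-3153409) + 136*(1/26) = 3153409 + 68/13 = 40994385/13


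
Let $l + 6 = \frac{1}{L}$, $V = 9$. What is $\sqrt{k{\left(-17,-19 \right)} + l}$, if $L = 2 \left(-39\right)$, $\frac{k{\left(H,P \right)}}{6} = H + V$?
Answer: $\frac{i \sqrt{328614}}{78} \approx 7.3493 i$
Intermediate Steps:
$k{\left(H,P \right)} = 54 + 6 H$ ($k{\left(H,P \right)} = 6 \left(H + 9\right) = 6 \left(9 + H\right) = 54 + 6 H$)
$L = -78$
$l = - \frac{469}{78}$ ($l = -6 + \frac{1}{-78} = -6 - \frac{1}{78} = - \frac{469}{78} \approx -6.0128$)
$\sqrt{k{\left(-17,-19 \right)} + l} = \sqrt{\left(54 + 6 \left(-17\right)\right) - \frac{469}{78}} = \sqrt{\left(54 - 102\right) - \frac{469}{78}} = \sqrt{-48 - \frac{469}{78}} = \sqrt{- \frac{4213}{78}} = \frac{i \sqrt{328614}}{78}$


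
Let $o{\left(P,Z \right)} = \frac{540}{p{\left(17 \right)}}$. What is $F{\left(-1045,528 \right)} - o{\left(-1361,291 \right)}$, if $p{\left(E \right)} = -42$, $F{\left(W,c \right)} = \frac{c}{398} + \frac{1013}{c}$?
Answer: $\frac{11843333}{735504} \approx 16.102$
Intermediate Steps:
$F{\left(W,c \right)} = \frac{1013}{c} + \frac{c}{398}$ ($F{\left(W,c \right)} = c \frac{1}{398} + \frac{1013}{c} = \frac{c}{398} + \frac{1013}{c} = \frac{1013}{c} + \frac{c}{398}$)
$o{\left(P,Z \right)} = - \frac{90}{7}$ ($o{\left(P,Z \right)} = \frac{540}{-42} = 540 \left(- \frac{1}{42}\right) = - \frac{90}{7}$)
$F{\left(-1045,528 \right)} - o{\left(-1361,291 \right)} = \left(\frac{1013}{528} + \frac{1}{398} \cdot 528\right) - - \frac{90}{7} = \left(1013 \cdot \frac{1}{528} + \frac{264}{199}\right) + \frac{90}{7} = \left(\frac{1013}{528} + \frac{264}{199}\right) + \frac{90}{7} = \frac{340979}{105072} + \frac{90}{7} = \frac{11843333}{735504}$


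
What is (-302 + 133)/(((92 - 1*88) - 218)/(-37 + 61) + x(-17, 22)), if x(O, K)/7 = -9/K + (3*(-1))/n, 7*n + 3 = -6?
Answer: -22308/601 ≈ -37.118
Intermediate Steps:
n = -9/7 (n = -3/7 + (1/7)*(-6) = -3/7 - 6/7 = -9/7 ≈ -1.2857)
x(O, K) = 49/3 - 63/K (x(O, K) = 7*(-9/K + (3*(-1))/(-9/7)) = 7*(-9/K - 3*(-7/9)) = 7*(-9/K + 7/3) = 7*(7/3 - 9/K) = 49/3 - 63/K)
(-302 + 133)/(((92 - 1*88) - 218)/(-37 + 61) + x(-17, 22)) = (-302 + 133)/(((92 - 1*88) - 218)/(-37 + 61) + (49/3 - 63/22)) = -169/(((92 - 88) - 218)/24 + (49/3 - 63*1/22)) = -169/((4 - 218)*(1/24) + (49/3 - 63/22)) = -169/(-214*1/24 + 889/66) = -169/(-107/12 + 889/66) = -169/601/132 = -169*132/601 = -22308/601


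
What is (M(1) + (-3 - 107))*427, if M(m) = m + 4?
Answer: -44835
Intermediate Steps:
M(m) = 4 + m
(M(1) + (-3 - 107))*427 = ((4 + 1) + (-3 - 107))*427 = (5 - 110)*427 = -105*427 = -44835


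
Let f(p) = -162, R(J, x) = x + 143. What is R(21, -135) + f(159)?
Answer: -154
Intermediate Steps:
R(J, x) = 143 + x
R(21, -135) + f(159) = (143 - 135) - 162 = 8 - 162 = -154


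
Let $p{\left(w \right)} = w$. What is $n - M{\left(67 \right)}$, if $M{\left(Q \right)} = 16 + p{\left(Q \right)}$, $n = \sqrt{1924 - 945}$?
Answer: $-83 + \sqrt{979} \approx -51.711$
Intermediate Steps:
$n = \sqrt{979} \approx 31.289$
$M{\left(Q \right)} = 16 + Q$
$n - M{\left(67 \right)} = \sqrt{979} - \left(16 + 67\right) = \sqrt{979} - 83 = -83 + \sqrt{979}$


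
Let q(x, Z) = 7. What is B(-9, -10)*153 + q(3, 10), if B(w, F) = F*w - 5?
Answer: 13012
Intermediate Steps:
B(w, F) = -5 + F*w
B(-9, -10)*153 + q(3, 10) = (-5 - 10*(-9))*153 + 7 = (-5 + 90)*153 + 7 = 85*153 + 7 = 13005 + 7 = 13012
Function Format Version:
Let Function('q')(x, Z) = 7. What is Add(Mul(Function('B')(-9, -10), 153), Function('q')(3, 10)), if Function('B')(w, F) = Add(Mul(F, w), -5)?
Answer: 13012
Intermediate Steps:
Function('B')(w, F) = Add(-5, Mul(F, w))
Add(Mul(Function('B')(-9, -10), 153), Function('q')(3, 10)) = Add(Mul(Add(-5, Mul(-10, -9)), 153), 7) = Add(Mul(Add(-5, 90), 153), 7) = Add(Mul(85, 153), 7) = Add(13005, 7) = 13012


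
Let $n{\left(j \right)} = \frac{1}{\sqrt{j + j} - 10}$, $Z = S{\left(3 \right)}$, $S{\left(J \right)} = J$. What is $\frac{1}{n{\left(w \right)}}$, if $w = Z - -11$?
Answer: $-10 + 2 \sqrt{7} \approx -4.7085$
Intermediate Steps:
$Z = 3$
$w = 14$ ($w = 3 - -11 = 3 + 11 = 14$)
$n{\left(j \right)} = \frac{1}{-10 + \sqrt{2} \sqrt{j}}$ ($n{\left(j \right)} = \frac{1}{\sqrt{2 j} - 10} = \frac{1}{\sqrt{2} \sqrt{j} - 10} = \frac{1}{-10 + \sqrt{2} \sqrt{j}}$)
$\frac{1}{n{\left(w \right)}} = \frac{1}{\frac{1}{-10 + \sqrt{2} \sqrt{14}}} = \frac{1}{\frac{1}{-10 + 2 \sqrt{7}}} = -10 + 2 \sqrt{7}$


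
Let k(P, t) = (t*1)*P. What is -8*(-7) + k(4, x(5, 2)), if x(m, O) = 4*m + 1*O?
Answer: 144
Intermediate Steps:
x(m, O) = O + 4*m (x(m, O) = 4*m + O = O + 4*m)
k(P, t) = P*t (k(P, t) = t*P = P*t)
-8*(-7) + k(4, x(5, 2)) = -8*(-7) + 4*(2 + 4*5) = 56 + 4*(2 + 20) = 56 + 4*22 = 56 + 88 = 144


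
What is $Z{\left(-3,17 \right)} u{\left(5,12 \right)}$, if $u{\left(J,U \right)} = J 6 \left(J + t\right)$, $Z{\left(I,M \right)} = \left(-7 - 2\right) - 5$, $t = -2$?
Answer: $-1260$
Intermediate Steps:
$Z{\left(I,M \right)} = -14$ ($Z{\left(I,M \right)} = -9 - 5 = -14$)
$u{\left(J,U \right)} = J \left(-12 + 6 J\right)$ ($u{\left(J,U \right)} = J 6 \left(J - 2\right) = J 6 \left(-2 + J\right) = J \left(-12 + 6 J\right)$)
$Z{\left(-3,17 \right)} u{\left(5,12 \right)} = - 14 \cdot 6 \cdot 5 \left(-2 + 5\right) = - 14 \cdot 6 \cdot 5 \cdot 3 = \left(-14\right) 90 = -1260$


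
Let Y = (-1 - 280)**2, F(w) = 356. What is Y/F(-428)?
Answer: 78961/356 ≈ 221.80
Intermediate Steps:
Y = 78961 (Y = (-281)**2 = 78961)
Y/F(-428) = 78961/356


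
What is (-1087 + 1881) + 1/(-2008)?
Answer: 1594351/2008 ≈ 794.00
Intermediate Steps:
(-1087 + 1881) + 1/(-2008) = 794 - 1/2008 = 1594351/2008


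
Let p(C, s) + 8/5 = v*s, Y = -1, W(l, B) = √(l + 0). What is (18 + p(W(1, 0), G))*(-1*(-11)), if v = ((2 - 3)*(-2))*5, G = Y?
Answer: 352/5 ≈ 70.400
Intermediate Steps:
W(l, B) = √l
G = -1
v = 10 (v = -1*(-2)*5 = 2*5 = 10)
p(C, s) = -8/5 + 10*s
(18 + p(W(1, 0), G))*(-1*(-11)) = (18 + (-8/5 + 10*(-1)))*(-1*(-11)) = (18 + (-8/5 - 10))*11 = (18 - 58/5)*11 = (32/5)*11 = 352/5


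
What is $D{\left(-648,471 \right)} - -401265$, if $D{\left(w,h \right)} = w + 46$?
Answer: $400663$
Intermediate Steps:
$D{\left(w,h \right)} = 46 + w$
$D{\left(-648,471 \right)} - -401265 = \left(46 - 648\right) - -401265 = -602 + 401265 = 400663$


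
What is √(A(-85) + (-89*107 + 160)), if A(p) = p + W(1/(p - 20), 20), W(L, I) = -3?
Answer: I*√9451 ≈ 97.216*I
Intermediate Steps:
A(p) = -3 + p (A(p) = p - 3 = -3 + p)
√(A(-85) + (-89*107 + 160)) = √((-3 - 85) + (-89*107 + 160)) = √(-88 + (-9523 + 160)) = √(-88 - 9363) = √(-9451) = I*√9451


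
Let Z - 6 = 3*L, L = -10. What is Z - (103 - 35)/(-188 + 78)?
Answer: -1286/55 ≈ -23.382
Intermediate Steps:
Z = -24 (Z = 6 + 3*(-10) = 6 - 30 = -24)
Z - (103 - 35)/(-188 + 78) = -24 - (103 - 35)/(-188 + 78) = -24 - 68/(-110) = -24 - 68*(-1)/110 = -24 - 1*(-34/55) = -24 + 34/55 = -1286/55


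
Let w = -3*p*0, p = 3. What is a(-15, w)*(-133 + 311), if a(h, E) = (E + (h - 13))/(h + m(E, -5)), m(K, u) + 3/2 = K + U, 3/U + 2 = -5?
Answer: 69776/237 ≈ 294.41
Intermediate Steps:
U = -3/7 (U = 3/(-2 - 5) = 3/(-7) = 3*(-1/7) = -3/7 ≈ -0.42857)
w = 0 (w = -3*3*0 = -9*0 = 0)
m(K, u) = -27/14 + K (m(K, u) = -3/2 + (K - 3/7) = -3/2 + (-3/7 + K) = -27/14 + K)
a(h, E) = (-13 + E + h)/(-27/14 + E + h) (a(h, E) = (E + (h - 13))/(h + (-27/14 + E)) = (E + (-13 + h))/(-27/14 + E + h) = (-13 + E + h)/(-27/14 + E + h))
a(-15, w)*(-133 + 311) = (14*(-13 + 0 - 15)/(-27 + 14*0 + 14*(-15)))*(-133 + 311) = (14*(-28)/(-27 + 0 - 210))*178 = (14*(-28)/(-237))*178 = (14*(-1/237)*(-28))*178 = (392/237)*178 = 69776/237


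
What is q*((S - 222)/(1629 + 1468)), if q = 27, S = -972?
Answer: -32238/3097 ≈ -10.409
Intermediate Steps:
q*((S - 222)/(1629 + 1468)) = 27*((-972 - 222)/(1629 + 1468)) = 27*(-1194/3097) = -32238/3097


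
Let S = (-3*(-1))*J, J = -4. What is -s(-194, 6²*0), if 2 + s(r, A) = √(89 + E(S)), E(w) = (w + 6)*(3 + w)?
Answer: 2 - √143 ≈ -9.9583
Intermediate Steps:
S = -12 (S = -3*(-1)*(-4) = 3*(-4) = -12)
E(w) = (3 + w)*(6 + w) (E(w) = (6 + w)*(3 + w) = (3 + w)*(6 + w))
s(r, A) = -2 + √143 (s(r, A) = -2 + √(89 + (18 + (-12)² + 9*(-12))) = -2 + √(89 + (18 + 144 - 108)) = -2 + √(89 + 54) = -2 + √143)
-s(-194, 6²*0) = -(-2 + √143) = 2 - √143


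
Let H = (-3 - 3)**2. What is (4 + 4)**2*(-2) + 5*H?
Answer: 52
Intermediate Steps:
H = 36 (H = (-6)**2 = 36)
(4 + 4)**2*(-2) + 5*H = (4 + 4)**2*(-2) + 5*36 = 8**2*(-2) + 180 = 64*(-2) + 180 = -128 + 180 = 52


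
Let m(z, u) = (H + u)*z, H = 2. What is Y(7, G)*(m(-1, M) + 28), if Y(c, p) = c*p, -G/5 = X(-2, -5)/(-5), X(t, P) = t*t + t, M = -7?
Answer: 462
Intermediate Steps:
X(t, P) = t + t² (X(t, P) = t² + t = t + t²)
G = 2 (G = -5*(-2*(1 - 2))/(-5) = -5*(-2*(-1))*(-1)/5 = -10*(-1)/5 = -5*(-⅖) = 2)
m(z, u) = z*(2 + u) (m(z, u) = (2 + u)*z = z*(2 + u))
Y(7, G)*(m(-1, M) + 28) = (7*2)*(-(2 - 7) + 28) = 14*(-1*(-5) + 28) = 14*(5 + 28) = 14*33 = 462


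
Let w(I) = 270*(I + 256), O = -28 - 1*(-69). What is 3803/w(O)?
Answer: 3803/80190 ≈ 0.047425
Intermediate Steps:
O = 41 (O = -28 + 69 = 41)
w(I) = 69120 + 270*I (w(I) = 270*(256 + I) = 69120 + 270*I)
3803/w(O) = 3803/(69120 + 270*41) = 3803/(69120 + 11070) = 3803/80190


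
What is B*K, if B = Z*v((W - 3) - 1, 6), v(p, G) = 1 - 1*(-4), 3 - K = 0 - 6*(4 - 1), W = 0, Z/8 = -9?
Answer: -7560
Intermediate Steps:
Z = -72 (Z = 8*(-9) = -72)
K = 21 (K = 3 - (0 - 6*(4 - 1)) = 3 - (0 - 6*3) = 3 - (0 - 1*18) = 3 - (0 - 18) = 3 - 1*(-18) = 3 + 18 = 21)
v(p, G) = 5 (v(p, G) = 1 + 4 = 5)
B = -360 (B = -72*5 = -360)
B*K = -360*21 = -7560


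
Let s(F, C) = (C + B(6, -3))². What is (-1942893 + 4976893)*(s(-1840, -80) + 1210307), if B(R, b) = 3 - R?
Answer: 3692972664000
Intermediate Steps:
s(F, C) = (-3 + C)² (s(F, C) = (C + (3 - 1*6))² = (C + (3 - 6))² = (C - 3)² = (-3 + C)²)
(-1942893 + 4976893)*(s(-1840, -80) + 1210307) = (-1942893 + 4976893)*((-3 - 80)² + 1210307) = 3034000*((-83)² + 1210307) = 3034000*(6889 + 1210307) = 3034000*1217196 = 3692972664000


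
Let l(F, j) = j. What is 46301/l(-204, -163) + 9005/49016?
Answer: -2268022001/7989608 ≈ -283.87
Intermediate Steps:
46301/l(-204, -163) + 9005/49016 = 46301/(-163) + 9005/49016 = 46301*(-1/163) + 9005*(1/49016) = -46301/163 + 9005/49016 = -2268022001/7989608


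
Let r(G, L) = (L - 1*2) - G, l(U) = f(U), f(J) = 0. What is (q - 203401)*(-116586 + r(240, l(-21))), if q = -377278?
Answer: 67839566212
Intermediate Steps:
l(U) = 0
r(G, L) = -2 + L - G (r(G, L) = (L - 2) - G = (-2 + L) - G = -2 + L - G)
(q - 203401)*(-116586 + r(240, l(-21))) = (-377278 - 203401)*(-116586 + (-2 + 0 - 1*240)) = -580679*(-116586 + (-2 + 0 - 240)) = -580679*(-116586 - 242) = -580679*(-116828) = 67839566212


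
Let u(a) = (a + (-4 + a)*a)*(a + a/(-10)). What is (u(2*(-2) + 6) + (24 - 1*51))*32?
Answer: -4896/5 ≈ -979.20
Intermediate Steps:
u(a) = 9*a*(a + a*(-4 + a))/10 (u(a) = (a + a*(-4 + a))*(a + a*(-⅒)) = (a + a*(-4 + a))*(a - a/10) = (a + a*(-4 + a))*(9*a/10) = 9*a*(a + a*(-4 + a))/10)
(u(2*(-2) + 6) + (24 - 1*51))*32 = (9*(2*(-2) + 6)²*(-3 + (2*(-2) + 6))/10 + (24 - 1*51))*32 = (9*(-4 + 6)²*(-3 + (-4 + 6))/10 + (24 - 51))*32 = ((9/10)*2²*(-3 + 2) - 27)*32 = ((9/10)*4*(-1) - 27)*32 = (-18/5 - 27)*32 = -153/5*32 = -4896/5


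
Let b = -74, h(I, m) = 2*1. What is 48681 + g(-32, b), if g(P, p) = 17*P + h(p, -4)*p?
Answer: 47989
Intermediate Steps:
h(I, m) = 2
g(P, p) = 2*p + 17*P (g(P, p) = 17*P + 2*p = 2*p + 17*P)
48681 + g(-32, b) = 48681 + (2*(-74) + 17*(-32)) = 48681 + (-148 - 544) = 48681 - 692 = 47989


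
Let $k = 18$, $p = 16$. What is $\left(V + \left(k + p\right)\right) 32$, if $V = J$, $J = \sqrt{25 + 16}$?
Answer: $1088 + 32 \sqrt{41} \approx 1292.9$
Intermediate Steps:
$J = \sqrt{41} \approx 6.4031$
$V = \sqrt{41} \approx 6.4031$
$\left(V + \left(k + p\right)\right) 32 = \left(\sqrt{41} + \left(18 + 16\right)\right) 32 = \left(\sqrt{41} + 34\right) 32 = \left(34 + \sqrt{41}\right) 32 = 1088 + 32 \sqrt{41}$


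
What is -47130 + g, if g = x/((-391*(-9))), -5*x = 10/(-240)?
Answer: -19902056399/422280 ≈ -47130.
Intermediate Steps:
x = 1/120 (x = -10/(5*(-240)) = -(-1)*10/1200 = -⅕*(-1/24) = 1/120 ≈ 0.0083333)
g = 1/422280 (g = 1/(120*((-391*(-9)))) = (1/120)/3519 = (1/120)*(1/3519) = 1/422280 ≈ 2.3681e-6)
-47130 + g = -47130 + 1/422280 = -19902056399/422280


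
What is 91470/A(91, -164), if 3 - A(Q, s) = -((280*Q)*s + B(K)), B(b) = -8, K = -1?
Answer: -18294/835745 ≈ -0.021889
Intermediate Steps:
A(Q, s) = -5 + 280*Q*s (A(Q, s) = 3 - (-1)*((280*Q)*s - 8) = 3 - (-1)*(280*Q*s - 8) = 3 - (-1)*(-8 + 280*Q*s) = 3 - (8 - 280*Q*s) = 3 + (-8 + 280*Q*s) = -5 + 280*Q*s)
91470/A(91, -164) = 91470/(-5 + 280*91*(-164)) = 91470/(-5 - 4178720) = 91470/(-4178725) = 91470*(-1/4178725) = -18294/835745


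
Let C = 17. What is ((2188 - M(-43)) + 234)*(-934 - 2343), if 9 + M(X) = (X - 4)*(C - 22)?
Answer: -7196292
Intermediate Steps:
M(X) = 11 - 5*X (M(X) = -9 + (X - 4)*(17 - 22) = -9 + (-4 + X)*(-5) = -9 + (20 - 5*X) = 11 - 5*X)
((2188 - M(-43)) + 234)*(-934 - 2343) = ((2188 - (11 - 5*(-43))) + 234)*(-934 - 2343) = ((2188 - (11 + 215)) + 234)*(-3277) = ((2188 - 1*226) + 234)*(-3277) = ((2188 - 226) + 234)*(-3277) = (1962 + 234)*(-3277) = 2196*(-3277) = -7196292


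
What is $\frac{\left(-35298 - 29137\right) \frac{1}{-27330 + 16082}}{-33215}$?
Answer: $- \frac{1841}{10674352} \approx -0.00017247$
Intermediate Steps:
$\frac{\left(-35298 - 29137\right) \frac{1}{-27330 + 16082}}{-33215} = - \frac{64435}{-11248} \left(- \frac{1}{33215}\right) = \left(-64435\right) \left(- \frac{1}{11248}\right) \left(- \frac{1}{33215}\right) = \frac{64435}{11248} \left(- \frac{1}{33215}\right) = - \frac{1841}{10674352}$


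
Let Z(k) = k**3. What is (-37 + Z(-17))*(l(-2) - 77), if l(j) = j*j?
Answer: 361350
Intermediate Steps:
l(j) = j**2
(-37 + Z(-17))*(l(-2) - 77) = (-37 + (-17)**3)*((-2)**2 - 77) = (-37 - 4913)*(4 - 77) = -4950*(-73) = 361350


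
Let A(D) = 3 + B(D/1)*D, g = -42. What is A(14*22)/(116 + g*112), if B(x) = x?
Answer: -94867/4588 ≈ -20.677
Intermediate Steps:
A(D) = 3 + D**2 (A(D) = 3 + (D/1)*D = 3 + (D*1)*D = 3 + D*D = 3 + D**2)
A(14*22)/(116 + g*112) = (3 + (14*22)**2)/(116 - 42*112) = (3 + 308**2)/(116 - 4704) = (3 + 94864)/(-4588) = 94867*(-1/4588) = -94867/4588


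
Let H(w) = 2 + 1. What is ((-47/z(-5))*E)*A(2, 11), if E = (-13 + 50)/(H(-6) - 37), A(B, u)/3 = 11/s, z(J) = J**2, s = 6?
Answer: 19129/1700 ≈ 11.252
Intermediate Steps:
H(w) = 3
A(B, u) = 11/2 (A(B, u) = 3*(11/6) = 11/2)
E = -37/34 (E = (-13 + 50)/(3 - 37) = 37/(-34) = 37*(-1/34) = -37/34 ≈ -1.0882)
((-47/z(-5))*E)*A(2, 11) = (-47/((-5)**2)*(-37/34))*(11/2) = (-47/25*(-37/34))*(11/2) = (-47*1/25*(-37/34))*(11/2) = -47/25*(-37/34)*(11/2) = (1739/850)*(11/2) = 19129/1700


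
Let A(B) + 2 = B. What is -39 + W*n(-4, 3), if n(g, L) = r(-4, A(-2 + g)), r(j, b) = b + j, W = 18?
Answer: -255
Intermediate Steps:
A(B) = -2 + B
n(g, L) = -8 + g (n(g, L) = (-2 + (-2 + g)) - 4 = (-4 + g) - 4 = -8 + g)
-39 + W*n(-4, 3) = -39 + 18*(-8 - 4) = -39 + 18*(-12) = -39 - 216 = -255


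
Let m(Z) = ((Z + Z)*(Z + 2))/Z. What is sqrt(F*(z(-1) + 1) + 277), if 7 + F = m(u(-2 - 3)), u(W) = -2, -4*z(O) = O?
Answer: sqrt(1073)/2 ≈ 16.378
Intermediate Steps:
z(O) = -O/4
m(Z) = 4 + 2*Z (m(Z) = ((2*Z)*(2 + Z))/Z = (2*Z*(2 + Z))/Z = 4 + 2*Z)
F = -7 (F = -7 + (4 + 2*(-2)) = -7 + (4 - 4) = -7 + 0 = -7)
sqrt(F*(z(-1) + 1) + 277) = sqrt(-7*(-1/4*(-1) + 1) + 277) = sqrt(-7*(1/4 + 1) + 277) = sqrt(-7*5/4 + 277) = sqrt(-35/4 + 277) = sqrt(1073/4) = sqrt(1073)/2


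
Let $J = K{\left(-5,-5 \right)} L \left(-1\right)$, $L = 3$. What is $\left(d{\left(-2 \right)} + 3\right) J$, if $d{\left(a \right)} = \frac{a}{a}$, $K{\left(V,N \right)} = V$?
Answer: $60$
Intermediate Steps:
$d{\left(a \right)} = 1$
$J = 15$ ($J = \left(-5\right) 3 \left(-1\right) = \left(-15\right) \left(-1\right) = 15$)
$\left(d{\left(-2 \right)} + 3\right) J = \left(1 + 3\right) 15 = 4 \cdot 15 = 60$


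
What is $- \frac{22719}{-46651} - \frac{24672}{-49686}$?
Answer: $\frac{379964951}{386316931} \approx 0.98356$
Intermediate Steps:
$- \frac{22719}{-46651} - \frac{24672}{-49686} = \left(-22719\right) \left(- \frac{1}{46651}\right) - - \frac{4112}{8281} = \frac{22719}{46651} + \frac{4112}{8281} = \frac{379964951}{386316931}$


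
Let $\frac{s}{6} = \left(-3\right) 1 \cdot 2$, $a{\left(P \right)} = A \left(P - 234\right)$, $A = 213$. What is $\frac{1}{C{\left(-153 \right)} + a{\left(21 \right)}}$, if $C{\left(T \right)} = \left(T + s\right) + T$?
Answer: $- \frac{1}{45711} \approx -2.1877 \cdot 10^{-5}$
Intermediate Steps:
$a{\left(P \right)} = -49842 + 213 P$ ($a{\left(P \right)} = 213 \left(P - 234\right) = 213 \left(-234 + P\right) = -49842 + 213 P$)
$s = -36$ ($s = 6 \left(-3\right) 1 \cdot 2 = 6 \left(\left(-3\right) 2\right) = 6 \left(-6\right) = -36$)
$C{\left(T \right)} = -36 + 2 T$ ($C{\left(T \right)} = \left(T - 36\right) + T = \left(-36 + T\right) + T = -36 + 2 T$)
$\frac{1}{C{\left(-153 \right)} + a{\left(21 \right)}} = \frac{1}{\left(-36 + 2 \left(-153\right)\right) + \left(-49842 + 213 \cdot 21\right)} = \frac{1}{\left(-36 - 306\right) + \left(-49842 + 4473\right)} = \frac{1}{-342 - 45369} = \frac{1}{-45711} = - \frac{1}{45711}$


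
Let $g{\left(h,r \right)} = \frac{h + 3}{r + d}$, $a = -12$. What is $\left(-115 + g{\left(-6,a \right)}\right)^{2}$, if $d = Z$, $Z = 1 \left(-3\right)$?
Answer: $\frac{329476}{25} \approx 13179.0$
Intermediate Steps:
$Z = -3$
$d = -3$
$g{\left(h,r \right)} = \frac{3 + h}{-3 + r}$ ($g{\left(h,r \right)} = \frac{h + 3}{r - 3} = \frac{3 + h}{-3 + r}$)
$\left(-115 + g{\left(-6,a \right)}\right)^{2} = \left(-115 + \frac{3 - 6}{-3 - 12}\right)^{2} = \left(-115 + \frac{1}{-15} \left(-3\right)\right)^{2} = \left(-115 - - \frac{1}{5}\right)^{2} = \left(-115 + \frac{1}{5}\right)^{2} = \left(- \frac{574}{5}\right)^{2} = \frac{329476}{25}$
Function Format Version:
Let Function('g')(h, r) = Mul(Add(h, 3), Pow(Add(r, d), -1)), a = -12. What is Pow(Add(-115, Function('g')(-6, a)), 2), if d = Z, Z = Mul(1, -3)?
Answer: Rational(329476, 25) ≈ 13179.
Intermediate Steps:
Z = -3
d = -3
Function('g')(h, r) = Mul(Pow(Add(-3, r), -1), Add(3, h)) (Function('g')(h, r) = Mul(Add(h, 3), Pow(Add(r, -3), -1)) = Mul(Add(3, h), Pow(Add(-3, r), -1)) = Mul(Pow(Add(-3, r), -1), Add(3, h)))
Pow(Add(-115, Function('g')(-6, a)), 2) = Pow(Add(-115, Mul(Pow(Add(-3, -12), -1), Add(3, -6))), 2) = Pow(Add(-115, Mul(Pow(-15, -1), -3)), 2) = Pow(Add(-115, Mul(Rational(-1, 15), -3)), 2) = Pow(Add(-115, Rational(1, 5)), 2) = Pow(Rational(-574, 5), 2) = Rational(329476, 25)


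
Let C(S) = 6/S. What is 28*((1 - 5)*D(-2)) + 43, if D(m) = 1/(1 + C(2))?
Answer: 15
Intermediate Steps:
D(m) = ¼ (D(m) = 1/(1 + 6/2) = 1/(1 + 6*(½)) = 1/(1 + 3) = 1/4 = ¼)
28*((1 - 5)*D(-2)) + 43 = 28*((1 - 5)*(¼)) + 43 = 28*(-4*¼) + 43 = 28*(-1) + 43 = -28 + 43 = 15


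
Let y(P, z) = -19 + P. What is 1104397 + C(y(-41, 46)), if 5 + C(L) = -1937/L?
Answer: 66265457/60 ≈ 1.1044e+6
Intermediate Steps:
C(L) = -5 - 1937/L
1104397 + C(y(-41, 46)) = 1104397 + (-5 - 1937/(-19 - 41)) = 1104397 + (-5 - 1937/(-60)) = 1104397 + (-5 - 1937*(-1/60)) = 1104397 + (-5 + 1937/60) = 1104397 + 1637/60 = 66265457/60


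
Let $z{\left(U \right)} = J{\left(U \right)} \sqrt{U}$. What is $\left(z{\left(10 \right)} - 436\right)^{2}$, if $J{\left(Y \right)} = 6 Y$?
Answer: $226096 - 52320 \sqrt{10} \approx 60646.0$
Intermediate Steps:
$z{\left(U \right)} = 6 U^{\frac{3}{2}}$ ($z{\left(U \right)} = 6 U \sqrt{U} = 6 U^{\frac{3}{2}}$)
$\left(z{\left(10 \right)} - 436\right)^{2} = \left(6 \cdot 10^{\frac{3}{2}} - 436\right)^{2} = \left(6 \cdot 10 \sqrt{10} - 436\right)^{2} = \left(60 \sqrt{10} - 436\right)^{2} = \left(-436 + 60 \sqrt{10}\right)^{2}$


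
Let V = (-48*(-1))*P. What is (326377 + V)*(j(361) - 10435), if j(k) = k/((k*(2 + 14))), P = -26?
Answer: -54283212711/16 ≈ -3.3927e+9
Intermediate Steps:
j(k) = 1/16 (j(k) = k/((k*16)) = k/((16*k)) = k*(1/(16*k)) = 1/16)
V = -1248 (V = -48*(-1)*(-26) = 48*(-26) = -1248)
(326377 + V)*(j(361) - 10435) = (326377 - 1248)*(1/16 - 10435) = 325129*(-166959/16) = -54283212711/16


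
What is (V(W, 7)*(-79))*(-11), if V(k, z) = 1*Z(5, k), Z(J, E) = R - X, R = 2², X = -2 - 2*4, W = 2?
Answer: 12166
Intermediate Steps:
X = -10 (X = -2 - 8 = -10)
R = 4
Z(J, E) = 14 (Z(J, E) = 4 - 1*(-10) = 4 + 10 = 14)
V(k, z) = 14 (V(k, z) = 1*14 = 14)
(V(W, 7)*(-79))*(-11) = (14*(-79))*(-11) = -1106*(-11) = 12166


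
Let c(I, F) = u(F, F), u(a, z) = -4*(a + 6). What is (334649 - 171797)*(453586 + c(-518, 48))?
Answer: 73832211240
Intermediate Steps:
u(a, z) = -24 - 4*a (u(a, z) = -4*(6 + a) = -24 - 4*a)
c(I, F) = -24 - 4*F
(334649 - 171797)*(453586 + c(-518, 48)) = (334649 - 171797)*(453586 + (-24 - 4*48)) = 162852*(453586 + (-24 - 192)) = 162852*(453586 - 216) = 162852*453370 = 73832211240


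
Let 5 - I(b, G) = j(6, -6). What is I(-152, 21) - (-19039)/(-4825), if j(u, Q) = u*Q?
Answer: 178786/4825 ≈ 37.054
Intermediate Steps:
j(u, Q) = Q*u
I(b, G) = 41 (I(b, G) = 5 - (-6)*6 = 5 - 1*(-36) = 5 + 36 = 41)
I(-152, 21) - (-19039)/(-4825) = 41 - (-19039)/(-4825) = 41 - (-19039)*(-1)/4825 = 41 - 1*19039/4825 = 41 - 19039/4825 = 178786/4825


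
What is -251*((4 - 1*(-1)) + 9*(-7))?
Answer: 14558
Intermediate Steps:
-251*((4 - 1*(-1)) + 9*(-7)) = -251*((4 + 1) - 63) = -251*(5 - 63) = -251*(-58) = 14558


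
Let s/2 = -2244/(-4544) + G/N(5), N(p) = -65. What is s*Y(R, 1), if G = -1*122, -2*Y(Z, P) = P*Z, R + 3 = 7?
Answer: -175057/18460 ≈ -9.4830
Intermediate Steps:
R = 4 (R = -3 + 7 = 4)
Y(Z, P) = -P*Z/2
G = -122
s = 175057/36920 (s = 2*(-2244/(-4544) - 122/(-65)) = 2*(-2244*(-1/4544) - 122*(-1/65)) = 2*(561/1136 + 122/65) = 2*(175057/73840) = 175057/36920 ≈ 4.7415)
s*Y(R, 1) = 175057*(-½*1*4)/36920 = (175057/36920)*(-2) = -175057/18460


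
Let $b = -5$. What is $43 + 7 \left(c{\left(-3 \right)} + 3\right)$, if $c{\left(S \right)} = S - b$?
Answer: $78$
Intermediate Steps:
$c{\left(S \right)} = 5 + S$ ($c{\left(S \right)} = S - -5 = S + 5 = 5 + S$)
$43 + 7 \left(c{\left(-3 \right)} + 3\right) = 43 + 7 \left(\left(5 - 3\right) + 3\right) = 43 + 7 \left(2 + 3\right) = 43 + 7 \cdot 5 = 43 + 35 = 78$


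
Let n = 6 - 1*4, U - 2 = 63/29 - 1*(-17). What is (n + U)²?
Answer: 451584/841 ≈ 536.96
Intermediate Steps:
U = 614/29 (U = 2 + (63/29 - 1*(-17)) = 2 + (63*(1/29) + 17) = 2 + (63/29 + 17) = 2 + 556/29 = 614/29 ≈ 21.172)
n = 2 (n = 6 - 4 = 2)
(n + U)² = (2 + 614/29)² = (672/29)² = 451584/841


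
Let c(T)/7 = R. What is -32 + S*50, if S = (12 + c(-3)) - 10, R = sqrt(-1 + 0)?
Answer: 68 + 350*I ≈ 68.0 + 350.0*I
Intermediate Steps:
R = I (R = sqrt(-1) = I ≈ 1.0*I)
c(T) = 7*I
S = 2 + 7*I (S = (12 + 7*I) - 10 = 2 + 7*I ≈ 2.0 + 7.0*I)
-32 + S*50 = -32 + (2 + 7*I)*50 = -32 + (100 + 350*I) = 68 + 350*I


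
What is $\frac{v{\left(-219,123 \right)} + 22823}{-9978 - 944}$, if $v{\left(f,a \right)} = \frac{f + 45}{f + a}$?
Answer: $- \frac{365197}{174752} \approx -2.0898$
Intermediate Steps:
$v{\left(f,a \right)} = \frac{45 + f}{a + f}$
$\frac{v{\left(-219,123 \right)} + 22823}{-9978 - 944} = \frac{\frac{45 - 219}{123 - 219} + 22823}{-9978 - 944} = \frac{\frac{1}{-96} \left(-174\right) + 22823}{-10922} = \left(\left(- \frac{1}{96}\right) \left(-174\right) + 22823\right) \left(- \frac{1}{10922}\right) = \left(\frac{29}{16} + 22823\right) \left(- \frac{1}{10922}\right) = \frac{365197}{16} \left(- \frac{1}{10922}\right) = - \frac{365197}{174752}$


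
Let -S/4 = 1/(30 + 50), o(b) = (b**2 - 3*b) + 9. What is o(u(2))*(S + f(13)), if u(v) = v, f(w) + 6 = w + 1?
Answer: 1113/20 ≈ 55.650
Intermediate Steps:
f(w) = -5 + w (f(w) = -6 + (w + 1) = -6 + (1 + w) = -5 + w)
o(b) = 9 + b**2 - 3*b
S = -1/20 (S = -4/(30 + 50) = -4/80 = -4*1/80 = -1/20 ≈ -0.050000)
o(u(2))*(S + f(13)) = (9 + 2**2 - 3*2)*(-1/20 + (-5 + 13)) = (9 + 4 - 6)*(-1/20 + 8) = 7*(159/20) = 1113/20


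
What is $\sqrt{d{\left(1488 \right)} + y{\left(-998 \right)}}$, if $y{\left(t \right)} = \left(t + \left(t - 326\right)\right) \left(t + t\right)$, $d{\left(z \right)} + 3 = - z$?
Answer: $\sqrt{4633221} \approx 2152.5$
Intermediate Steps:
$d{\left(z \right)} = -3 - z$
$y{\left(t \right)} = 2 t \left(-326 + 2 t\right)$ ($y{\left(t \right)} = \left(t + \left(t - 326\right)\right) 2 t = \left(t + \left(-326 + t\right)\right) 2 t = \left(-326 + 2 t\right) 2 t = 2 t \left(-326 + 2 t\right)$)
$\sqrt{d{\left(1488 \right)} + y{\left(-998 \right)}} = \sqrt{\left(-3 - 1488\right) + 4 \left(-998\right) \left(-163 - 998\right)} = \sqrt{\left(-3 - 1488\right) + 4 \left(-998\right) \left(-1161\right)} = \sqrt{-1491 + 4634712} = \sqrt{4633221}$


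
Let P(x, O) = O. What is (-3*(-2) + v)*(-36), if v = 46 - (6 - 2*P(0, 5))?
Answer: -2016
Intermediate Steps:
v = 50 (v = 46 - (6 - 2*5) = 46 - (6 - 10) = 46 - 1*(-4) = 46 + 4 = 50)
(-3*(-2) + v)*(-36) = (-3*(-2) + 50)*(-36) = (6 + 50)*(-36) = 56*(-36) = -2016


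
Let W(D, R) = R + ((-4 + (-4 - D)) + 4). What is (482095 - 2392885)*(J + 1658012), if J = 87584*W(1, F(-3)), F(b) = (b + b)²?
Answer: -8356106321640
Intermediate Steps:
F(b) = 4*b² (F(b) = (2*b)² = 4*b²)
W(D, R) = -4 + R - D (W(D, R) = R + ((-8 - D) + 4) = R + (-4 - D) = -4 + R - D)
J = 2715104 (J = 87584*(-4 + 4*(-3)² - 1*1) = 87584*(-4 + 4*9 - 1) = 87584*(-4 + 36 - 1) = 87584*31 = 2715104)
(482095 - 2392885)*(J + 1658012) = (482095 - 2392885)*(2715104 + 1658012) = -1910790*4373116 = -8356106321640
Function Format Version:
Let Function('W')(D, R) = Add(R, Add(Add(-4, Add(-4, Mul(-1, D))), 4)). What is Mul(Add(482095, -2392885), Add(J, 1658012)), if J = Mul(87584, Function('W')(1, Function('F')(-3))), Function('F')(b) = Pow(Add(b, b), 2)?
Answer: -8356106321640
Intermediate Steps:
Function('F')(b) = Mul(4, Pow(b, 2)) (Function('F')(b) = Pow(Mul(2, b), 2) = Mul(4, Pow(b, 2)))
Function('W')(D, R) = Add(-4, R, Mul(-1, D)) (Function('W')(D, R) = Add(R, Add(Add(-8, Mul(-1, D)), 4)) = Add(R, Add(-4, Mul(-1, D))) = Add(-4, R, Mul(-1, D)))
J = 2715104 (J = Mul(87584, Add(-4, Mul(4, Pow(-3, 2)), Mul(-1, 1))) = Mul(87584, Add(-4, Mul(4, 9), -1)) = Mul(87584, Add(-4, 36, -1)) = Mul(87584, 31) = 2715104)
Mul(Add(482095, -2392885), Add(J, 1658012)) = Mul(Add(482095, -2392885), Add(2715104, 1658012)) = Mul(-1910790, 4373116) = -8356106321640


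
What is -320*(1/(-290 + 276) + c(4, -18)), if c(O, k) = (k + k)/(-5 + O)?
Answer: -80480/7 ≈ -11497.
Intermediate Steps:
c(O, k) = 2*k/(-5 + O) (c(O, k) = (2*k)/(-5 + O) = 2*k/(-5 + O))
-320*(1/(-290 + 276) + c(4, -18)) = -320*(1/(-290 + 276) + 2*(-18)/(-5 + 4)) = -320*(1/(-14) + 2*(-18)/(-1)) = -320*(-1/14 + 2*(-18)*(-1)) = -320*(-1/14 + 36) = -320*503/14 = -80480/7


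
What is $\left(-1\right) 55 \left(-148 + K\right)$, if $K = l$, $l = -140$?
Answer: $15840$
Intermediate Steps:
$K = -140$
$\left(-1\right) 55 \left(-148 + K\right) = \left(-1\right) 55 \left(-148 - 140\right) = \left(-55\right) \left(-288\right) = 15840$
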